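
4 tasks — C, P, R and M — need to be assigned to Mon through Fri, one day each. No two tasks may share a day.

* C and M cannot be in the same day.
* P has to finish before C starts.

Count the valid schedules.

60

Splitting on C: it can be Tue (6), Wed (12), Thu (18), Fri (24). Listing each branch's schedules as (P, R, M):
C=Tue: (Mon,Wed,Thu) (Mon,Wed,Fri) (Mon,Thu,Wed) (Mon,Thu,Fri) (Mon,Fri,Wed) (Mon,Fri,Thu) — 6.
C=Wed: (Mon,Tue,Thu) (Mon,Tue,Fri) (Mon,Thu,Tue) (Mon,Thu,Fri) (Mon,Fri,Tue) (Mon,Fri,Thu) (Tue,Mon,Thu) (Tue,Mon,Fri) (Tue,Thu,Mon) (Tue,Thu,Fri) (Tue,Fri,Mon) (Tue,Fri,Thu) — 12.
C=Thu: (Mon,Tue,Wed) (Mon,Tue,Fri) (Mon,Wed,Tue) (Mon,Wed,Fri) (Mon,Fri,Tue) (Mon,Fri,Wed) (Tue,Mon,Wed) (Tue,Mon,Fri) (Tue,Wed,Mon) (Tue,Wed,Fri) (Tue,Fri,Mon) (Tue,Fri,Wed) (Wed,Mon,Tue) (Wed,Mon,Fri) (Wed,Tue,Mon) (Wed,Tue,Fri) (Wed,Fri,Mon) (Wed,Fri,Tue) — 18.
C=Fri: (Mon,Tue,Wed) (Mon,Tue,Thu) (Mon,Wed,Tue) (Mon,Wed,Thu) (Mon,Thu,Tue) (Mon,Thu,Wed) (Tue,Mon,Wed) (Tue,Mon,Thu) (Tue,Wed,Mon) (Tue,Wed,Thu) (Tue,Thu,Mon) (Tue,Thu,Wed) (Wed,Mon,Tue) (Wed,Mon,Thu) (Wed,Tue,Mon) (Wed,Tue,Thu) (Wed,Thu,Mon) (Wed,Thu,Tue) (Thu,Mon,Tue) (Thu,Mon,Wed) (Thu,Tue,Mon) (Thu,Tue,Wed) (Thu,Wed,Mon) (Thu,Wed,Tue) — 24.
Summing: 6 + 12 + 18 + 24 = 60.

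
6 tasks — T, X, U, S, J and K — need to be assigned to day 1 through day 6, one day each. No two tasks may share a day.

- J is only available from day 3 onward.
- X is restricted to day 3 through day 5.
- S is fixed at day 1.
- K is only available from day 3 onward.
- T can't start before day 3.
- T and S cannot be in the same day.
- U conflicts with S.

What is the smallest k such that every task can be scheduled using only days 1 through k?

6 days

With at most 1 per day and 6 tasks, at least 6 days are needed.
T can't be placed before day 3, so the schedule must run through at least day 3.
6 works (last occupied day: day 6): for example J -> day 5, T -> day 4, S -> day 1, X -> day 3, K -> day 6, U -> day 2.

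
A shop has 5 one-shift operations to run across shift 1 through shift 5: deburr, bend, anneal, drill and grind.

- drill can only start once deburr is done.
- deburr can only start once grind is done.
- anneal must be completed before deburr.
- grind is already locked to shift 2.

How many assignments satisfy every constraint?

Splitting on deburr: it can be shift 3 (20), shift 4 (15). Listing each branch's schedules as (bend, anneal, drill, grind) by shift number:
deburr=shift 3: (1,1,4,2) (1,1,5,2) (1,2,4,2) (1,2,5,2) (2,1,4,2) (2,1,5,2) (2,2,4,2) (2,2,5,2) (3,1,4,2) (3,1,5,2) (3,2,4,2) (3,2,5,2) (4,1,4,2) (4,1,5,2) (4,2,4,2) (4,2,5,2) (5,1,4,2) (5,1,5,2) (5,2,4,2) (5,2,5,2) — 20.
deburr=shift 4: (1,1,5,2) (1,2,5,2) (1,3,5,2) (2,1,5,2) (2,2,5,2) (2,3,5,2) (3,1,5,2) (3,2,5,2) (3,3,5,2) (4,1,5,2) (4,2,5,2) (4,3,5,2) (5,1,5,2) (5,2,5,2) (5,3,5,2) — 15.
Summing: 20 + 15 = 35.

35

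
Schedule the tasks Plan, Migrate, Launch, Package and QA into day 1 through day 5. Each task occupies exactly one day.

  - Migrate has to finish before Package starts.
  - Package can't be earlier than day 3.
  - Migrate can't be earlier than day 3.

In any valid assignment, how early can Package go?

day 4

Package is available from day 3; precedence pushes Package to at least day 4.
Package at day 4 is achievable: Launch -> day 1, QA -> day 1, Migrate -> day 3, Package -> day 4, Plan -> day 1.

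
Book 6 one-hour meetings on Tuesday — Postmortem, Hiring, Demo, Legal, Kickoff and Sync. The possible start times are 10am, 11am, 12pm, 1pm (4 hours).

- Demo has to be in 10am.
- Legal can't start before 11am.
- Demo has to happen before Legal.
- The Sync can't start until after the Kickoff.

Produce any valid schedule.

Kickoff in 10am, Sync in 11am, Demo in 10am, Hiring in 10am, Postmortem in 10am, Legal in 11am

Checking: Demo(10am) before Legal(11am); Kickoff(10am) before Sync(11am); Legal=11am in [11am,1pm]; Demo=10am in [10am,10am].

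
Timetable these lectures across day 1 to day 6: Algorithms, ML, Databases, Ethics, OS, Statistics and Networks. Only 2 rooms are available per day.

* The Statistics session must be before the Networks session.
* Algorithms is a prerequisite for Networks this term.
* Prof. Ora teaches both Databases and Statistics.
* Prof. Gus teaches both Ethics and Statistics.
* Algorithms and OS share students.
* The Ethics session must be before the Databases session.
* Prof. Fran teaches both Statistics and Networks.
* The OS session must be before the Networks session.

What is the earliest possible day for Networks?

Precedence pushes Networks to at least day 2.
Networks at day 3 is achievable: Statistics=day 2; Ethics=day 1; OS=day 2; Algorithms=day 1; Networks=day 3; Databases=day 3; ML=day 4.
Nothing earlier works — the conflict and capacity constraints rule out every day before day 3.

day 3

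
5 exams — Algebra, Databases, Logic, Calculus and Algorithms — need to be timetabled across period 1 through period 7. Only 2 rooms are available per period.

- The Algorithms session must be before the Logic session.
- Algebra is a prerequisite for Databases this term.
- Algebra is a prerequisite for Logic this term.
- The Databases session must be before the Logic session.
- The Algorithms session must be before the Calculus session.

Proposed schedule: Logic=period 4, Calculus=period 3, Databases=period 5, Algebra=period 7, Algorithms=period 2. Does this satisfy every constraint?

Algebra is a prerequisite for Logic this term — violated.
The Algorithms session must be before the Logic session — holds.
Algebra is a prerequisite for Databases this term — violated.
Only 2 rooms are available per period — holds.
The Algorithms session must be before the Calculus session — holds.
The Databases session must be before the Logic session — violated.

No — it violates: Algebra is a prerequisite for Logic this term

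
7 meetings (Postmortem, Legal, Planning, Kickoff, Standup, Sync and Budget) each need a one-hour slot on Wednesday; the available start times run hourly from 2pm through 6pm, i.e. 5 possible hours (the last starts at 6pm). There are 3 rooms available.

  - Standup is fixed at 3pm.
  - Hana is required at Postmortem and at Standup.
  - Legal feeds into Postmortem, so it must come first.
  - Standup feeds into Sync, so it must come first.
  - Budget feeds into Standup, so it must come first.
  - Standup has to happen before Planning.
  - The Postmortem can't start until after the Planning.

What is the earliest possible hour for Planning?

Precedence pushes Planning to at least 4pm; downstream work caps Planning at 5pm.
Planning at 4pm is achievable: Postmortem=5pm, Legal=2pm, Standup=3pm, Planning=4pm, Kickoff=2pm, Sync=4pm, Budget=2pm.

4pm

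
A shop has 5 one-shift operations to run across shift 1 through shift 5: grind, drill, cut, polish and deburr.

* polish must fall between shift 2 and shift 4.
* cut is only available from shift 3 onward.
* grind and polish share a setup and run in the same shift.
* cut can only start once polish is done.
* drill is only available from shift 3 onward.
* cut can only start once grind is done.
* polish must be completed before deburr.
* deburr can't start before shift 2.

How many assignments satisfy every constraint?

42

Splitting on grind: it can be shift 2 (27), shift 3 (12), shift 4 (3). Listing each branch's schedules as (drill, cut, polish, deburr) by shift number:
grind=shift 2: (3,3,2,3) (3,3,2,4) (3,3,2,5) (3,4,2,3) (3,4,2,4) (3,4,2,5) (3,5,2,3) (3,5,2,4) (3,5,2,5) (4,3,2,3) (4,3,2,4) (4,3,2,5) (4,4,2,3) (4,4,2,4) (4,4,2,5) (4,5,2,3) (4,5,2,4) (4,5,2,5) (5,3,2,3) (5,3,2,4) (5,3,2,5) (5,4,2,3) (5,4,2,4) (5,4,2,5) (5,5,2,3) (5,5,2,4) (5,5,2,5) — 27.
grind=shift 3: (3,4,3,4) (3,4,3,5) (3,5,3,4) (3,5,3,5) (4,4,3,4) (4,4,3,5) (4,5,3,4) (4,5,3,5) (5,4,3,4) (5,4,3,5) (5,5,3,4) (5,5,3,5) — 12.
grind=shift 4: (3,5,4,5) (4,5,4,5) (5,5,4,5) — 3.
Summing: 27 + 12 + 3 = 42.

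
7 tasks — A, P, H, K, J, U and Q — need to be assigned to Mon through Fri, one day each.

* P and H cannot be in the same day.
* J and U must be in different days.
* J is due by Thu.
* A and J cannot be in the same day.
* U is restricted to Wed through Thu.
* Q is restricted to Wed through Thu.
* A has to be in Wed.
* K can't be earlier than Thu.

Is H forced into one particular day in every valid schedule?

No

H can be Mon (e.g. P -> Tue; Q -> Wed; J -> Mon; K -> Thu; A -> Wed; U -> Wed; H -> Mon) or Tue (e.g. J in Mon, A in Wed, Q in Wed, K in Thu, H in Tue, P in Mon, U in Wed).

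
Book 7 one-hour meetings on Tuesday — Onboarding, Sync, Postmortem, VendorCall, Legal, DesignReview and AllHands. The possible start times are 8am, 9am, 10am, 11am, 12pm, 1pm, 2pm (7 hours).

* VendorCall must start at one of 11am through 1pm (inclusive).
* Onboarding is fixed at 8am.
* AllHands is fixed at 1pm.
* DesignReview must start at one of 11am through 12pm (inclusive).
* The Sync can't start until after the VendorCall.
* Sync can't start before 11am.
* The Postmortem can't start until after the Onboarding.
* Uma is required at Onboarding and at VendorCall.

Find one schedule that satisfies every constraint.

AllHands=1pm, Sync=12pm, Onboarding=8am, Postmortem=9am, DesignReview=11am, VendorCall=11am, Legal=8am

Checking: VendorCall(11am) before Sync(12pm); Onboarding(8am) before Postmortem(9am); Onboarding(8am) != VendorCall(11am); Onboarding=8am in [8am,8am]; VendorCall=11am in [11am,1pm]; Sync=12pm in [11am,2pm]; DesignReview=11am in [11am,12pm]; AllHands=1pm in [1pm,1pm].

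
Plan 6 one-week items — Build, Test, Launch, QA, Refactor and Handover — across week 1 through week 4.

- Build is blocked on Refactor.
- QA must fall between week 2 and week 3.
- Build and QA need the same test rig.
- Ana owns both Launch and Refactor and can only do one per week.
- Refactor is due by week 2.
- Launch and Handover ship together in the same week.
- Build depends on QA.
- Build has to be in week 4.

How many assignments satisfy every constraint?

48

Splitting on Test: it can be week 1 (12), week 2 (12), week 3 (12), week 4 (12). Listing each branch's schedules as (Build, Launch, QA, Refactor, Handover) by week number:
Test=week 1: (4,1,2,2,1) (4,1,3,2,1) (4,2,2,1,2) (4,2,3,1,2) (4,3,2,1,3) (4,3,2,2,3) (4,3,3,1,3) (4,3,3,2,3) (4,4,2,1,4) (4,4,2,2,4) (4,4,3,1,4) (4,4,3,2,4) — 12.
Test=week 2: (4,1,2,2,1) (4,1,3,2,1) (4,2,2,1,2) (4,2,3,1,2) (4,3,2,1,3) (4,3,2,2,3) (4,3,3,1,3) (4,3,3,2,3) (4,4,2,1,4) (4,4,2,2,4) (4,4,3,1,4) (4,4,3,2,4) — 12.
Test=week 3: (4,1,2,2,1) (4,1,3,2,1) (4,2,2,1,2) (4,2,3,1,2) (4,3,2,1,3) (4,3,2,2,3) (4,3,3,1,3) (4,3,3,2,3) (4,4,2,1,4) (4,4,2,2,4) (4,4,3,1,4) (4,4,3,2,4) — 12.
Test=week 4: (4,1,2,2,1) (4,1,3,2,1) (4,2,2,1,2) (4,2,3,1,2) (4,3,2,1,3) (4,3,2,2,3) (4,3,3,1,3) (4,3,3,2,3) (4,4,2,1,4) (4,4,2,2,4) (4,4,3,1,4) (4,4,3,2,4) — 12.
Summing: 12 + 12 + 12 + 12 = 48.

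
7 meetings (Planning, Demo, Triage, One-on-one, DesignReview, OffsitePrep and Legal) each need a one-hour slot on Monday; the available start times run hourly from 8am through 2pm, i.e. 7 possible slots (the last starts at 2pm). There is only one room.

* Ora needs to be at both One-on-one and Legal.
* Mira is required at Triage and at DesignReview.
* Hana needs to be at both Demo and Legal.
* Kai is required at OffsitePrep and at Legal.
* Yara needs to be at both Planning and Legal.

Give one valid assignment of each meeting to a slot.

One-on-one=11am, Triage=10am, Planning=8am, Demo=9am, Legal=2pm, DesignReview=12pm, OffsitePrep=1pm

Checking: One-on-one(11am) != Legal(2pm); Planning(8am) != Legal(2pm); Triage(10am) != DesignReview(12pm); Demo(9am) != Legal(2pm); OffsitePrep(1pm) != Legal(2pm); max 1 per slot (cap 1).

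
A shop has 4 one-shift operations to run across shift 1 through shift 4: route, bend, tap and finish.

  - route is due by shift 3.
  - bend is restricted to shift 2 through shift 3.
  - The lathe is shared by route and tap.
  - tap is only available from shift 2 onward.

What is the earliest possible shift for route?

shift 1

Route's own window allows nothing later than shift 3.
route at shift 1 is achievable: bend in shift 2, finish in shift 1, route in shift 1, tap in shift 2.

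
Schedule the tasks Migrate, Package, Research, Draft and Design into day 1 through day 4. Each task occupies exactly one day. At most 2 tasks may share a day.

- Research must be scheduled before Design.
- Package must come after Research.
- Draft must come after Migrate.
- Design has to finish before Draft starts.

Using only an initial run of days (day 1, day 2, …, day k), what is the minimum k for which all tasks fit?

3 days

The precedence chain requires at least 3 distinct days.
With at most 2 per day and 5 tasks, at least 3 days are needed.
3 works (last occupied day: day 3): for example Draft=day 3; Research=day 1; Migrate=day 1; Design=day 2; Package=day 2.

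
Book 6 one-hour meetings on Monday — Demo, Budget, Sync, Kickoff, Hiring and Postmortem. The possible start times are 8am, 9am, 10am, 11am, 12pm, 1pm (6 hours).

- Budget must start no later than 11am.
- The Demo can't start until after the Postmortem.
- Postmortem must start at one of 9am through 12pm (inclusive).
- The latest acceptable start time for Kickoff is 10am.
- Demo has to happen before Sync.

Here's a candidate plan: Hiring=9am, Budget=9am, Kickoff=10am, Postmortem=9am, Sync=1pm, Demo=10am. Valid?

Postmortem must start at one of 9am through 12pm (inclusive) — holds.
Demo has to happen before Sync — holds.
The Demo can't start until after the Postmortem — holds.
Budget must start no later than 11am — holds.
The latest acceptable start time for Kickoff is 10am — holds.

Yes, all constraints hold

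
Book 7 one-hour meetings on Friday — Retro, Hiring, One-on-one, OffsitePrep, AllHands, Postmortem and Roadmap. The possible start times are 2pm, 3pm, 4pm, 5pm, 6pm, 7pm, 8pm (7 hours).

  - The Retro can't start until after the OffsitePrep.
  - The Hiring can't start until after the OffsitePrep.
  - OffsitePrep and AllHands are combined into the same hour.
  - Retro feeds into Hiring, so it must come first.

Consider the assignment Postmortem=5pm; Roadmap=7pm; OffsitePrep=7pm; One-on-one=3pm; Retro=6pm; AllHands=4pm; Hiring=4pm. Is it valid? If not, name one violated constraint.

The Retro can't start until after the OffsitePrep — violated.
Retro feeds into Hiring, so it must come first — violated.
OffsitePrep and AllHands are combined into the same hour — violated.
The Hiring can't start until after the OffsitePrep — violated.

No. The Hiring can't start until after the OffsitePrep is not satisfied.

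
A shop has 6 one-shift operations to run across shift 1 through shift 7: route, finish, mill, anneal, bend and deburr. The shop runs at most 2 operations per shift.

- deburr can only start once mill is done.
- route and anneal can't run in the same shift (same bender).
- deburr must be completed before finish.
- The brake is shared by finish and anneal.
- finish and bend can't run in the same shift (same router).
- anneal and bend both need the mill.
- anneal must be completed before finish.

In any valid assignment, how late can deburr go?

Precedence pushes deburr to at least shift 2; downstream work caps deburr at shift 6.
deburr at shift 6 is achievable: finish in shift 7; anneal in shift 1; mill in shift 1; deburr in shift 6; route in shift 2; bend in shift 2.

shift 6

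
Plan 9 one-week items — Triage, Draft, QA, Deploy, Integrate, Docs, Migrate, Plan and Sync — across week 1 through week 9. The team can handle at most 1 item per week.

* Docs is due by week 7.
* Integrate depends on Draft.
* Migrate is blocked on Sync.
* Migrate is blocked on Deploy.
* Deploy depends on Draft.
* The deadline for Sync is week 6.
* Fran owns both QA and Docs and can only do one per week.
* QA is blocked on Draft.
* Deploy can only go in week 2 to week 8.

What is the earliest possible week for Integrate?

week 2

Precedence pushes Integrate to at least week 2.
Integrate at week 2 is achievable: Sync in week 3; Deploy in week 4; QA in week 7; Draft in week 1; Triage in week 8; Migrate in week 6; Plan in week 9; Docs in week 5; Integrate in week 2.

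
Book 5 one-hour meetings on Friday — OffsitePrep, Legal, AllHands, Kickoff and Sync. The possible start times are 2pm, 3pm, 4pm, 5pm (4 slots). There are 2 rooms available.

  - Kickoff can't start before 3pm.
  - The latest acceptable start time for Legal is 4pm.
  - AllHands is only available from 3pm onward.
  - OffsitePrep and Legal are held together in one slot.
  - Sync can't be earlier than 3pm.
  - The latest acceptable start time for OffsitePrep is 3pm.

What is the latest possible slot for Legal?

3pm

Legal's own window allows nothing later than 4pm; Legal must be in the same slot as OffsitePrep, which can't be after 3pm, so Legal is at most 3pm.
Legal at 3pm is achievable: Kickoff in 4pm, AllHands in 4pm, Sync in 5pm, OffsitePrep in 3pm, Legal in 3pm.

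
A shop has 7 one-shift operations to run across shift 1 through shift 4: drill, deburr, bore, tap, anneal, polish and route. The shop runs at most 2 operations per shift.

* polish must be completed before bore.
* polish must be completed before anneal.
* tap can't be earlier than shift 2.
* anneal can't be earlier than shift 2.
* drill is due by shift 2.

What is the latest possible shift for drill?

shift 2

Drill's own window allows nothing later than shift 2.
drill at shift 2 is achievable: bore in shift 3, drill in shift 2, anneal in shift 2, polish in shift 1, tap in shift 3, route in shift 4, deburr in shift 1.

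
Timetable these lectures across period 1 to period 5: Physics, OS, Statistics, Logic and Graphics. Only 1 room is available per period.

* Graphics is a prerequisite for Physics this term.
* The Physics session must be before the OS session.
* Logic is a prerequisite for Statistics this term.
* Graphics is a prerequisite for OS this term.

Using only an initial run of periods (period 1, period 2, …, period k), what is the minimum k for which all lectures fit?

The precedence chain requires at least 3 distinct periods.
With at most 1 per period and 5 lectures, at least 5 periods are needed.
5 works (last occupied period: period 5): for example Graphics=period 1, Physics=period 2, OS=period 3, Logic=period 4, Statistics=period 5.

5 periods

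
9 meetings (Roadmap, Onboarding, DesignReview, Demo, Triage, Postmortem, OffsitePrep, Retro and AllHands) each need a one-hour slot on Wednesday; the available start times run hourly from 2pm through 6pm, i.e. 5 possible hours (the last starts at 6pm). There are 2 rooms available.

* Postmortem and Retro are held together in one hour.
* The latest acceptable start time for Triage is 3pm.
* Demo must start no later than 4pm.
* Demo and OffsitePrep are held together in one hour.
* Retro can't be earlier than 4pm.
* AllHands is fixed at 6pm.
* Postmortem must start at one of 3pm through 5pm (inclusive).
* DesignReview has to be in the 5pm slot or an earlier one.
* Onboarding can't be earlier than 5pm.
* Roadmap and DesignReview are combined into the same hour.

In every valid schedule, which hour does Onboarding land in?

6pm

Onboarding is available from 5pm.
So Onboarding is pinned to 6pm.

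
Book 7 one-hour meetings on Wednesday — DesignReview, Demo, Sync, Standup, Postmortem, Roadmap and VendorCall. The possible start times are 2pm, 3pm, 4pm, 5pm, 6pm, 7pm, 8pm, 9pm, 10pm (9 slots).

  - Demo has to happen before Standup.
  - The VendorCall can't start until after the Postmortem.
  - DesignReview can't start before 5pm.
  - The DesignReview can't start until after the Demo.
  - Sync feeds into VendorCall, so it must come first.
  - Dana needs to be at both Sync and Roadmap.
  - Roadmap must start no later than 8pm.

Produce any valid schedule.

Postmortem in 2pm; VendorCall in 4pm; Roadmap in 2pm; Sync in 3pm; Standup in 3pm; DesignReview in 5pm; Demo in 2pm

Checking: Demo(2pm) before DesignReview(5pm); Sync(3pm) before VendorCall(4pm); Demo(2pm) before Standup(3pm); Postmortem(2pm) before VendorCall(4pm); Sync(3pm) != Roadmap(2pm); Roadmap=2pm in [2pm,8pm]; DesignReview=5pm in [5pm,10pm].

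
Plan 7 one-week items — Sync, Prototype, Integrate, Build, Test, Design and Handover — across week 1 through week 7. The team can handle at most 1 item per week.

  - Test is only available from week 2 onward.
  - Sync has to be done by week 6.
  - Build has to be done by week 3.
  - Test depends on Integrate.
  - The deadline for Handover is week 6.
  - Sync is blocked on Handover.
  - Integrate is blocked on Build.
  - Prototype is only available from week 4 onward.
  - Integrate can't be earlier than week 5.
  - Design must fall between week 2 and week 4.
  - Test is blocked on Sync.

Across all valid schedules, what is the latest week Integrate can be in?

Integrate is available from week 5; downstream work caps Integrate at week 6.
Integrate at week 6 is achievable: Build -> week 1; Integrate -> week 6; Test -> week 7; Design -> week 2; Sync -> week 5; Handover -> week 3; Prototype -> week 4.

week 6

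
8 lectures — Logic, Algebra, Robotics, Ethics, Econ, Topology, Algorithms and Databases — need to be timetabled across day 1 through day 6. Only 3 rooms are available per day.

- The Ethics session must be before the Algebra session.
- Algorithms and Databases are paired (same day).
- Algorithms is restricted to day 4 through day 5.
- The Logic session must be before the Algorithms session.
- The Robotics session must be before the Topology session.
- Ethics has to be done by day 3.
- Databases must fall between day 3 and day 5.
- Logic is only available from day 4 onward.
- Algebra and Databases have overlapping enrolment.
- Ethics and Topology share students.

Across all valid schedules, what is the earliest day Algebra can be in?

Precedence pushes Algebra to at least day 2.
Algebra at day 2 is achievable: Ethics in day 1; Topology in day 2; Databases in day 5; Algorithms in day 5; Algebra in day 2; Econ in day 1; Logic in day 4; Robotics in day 1.

day 2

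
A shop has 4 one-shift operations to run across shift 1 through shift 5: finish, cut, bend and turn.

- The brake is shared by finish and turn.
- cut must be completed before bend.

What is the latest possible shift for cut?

shift 4

Downstream work caps cut at shift 4.
cut at shift 4 is achievable: bend -> shift 5; turn -> shift 2; finish -> shift 1; cut -> shift 4.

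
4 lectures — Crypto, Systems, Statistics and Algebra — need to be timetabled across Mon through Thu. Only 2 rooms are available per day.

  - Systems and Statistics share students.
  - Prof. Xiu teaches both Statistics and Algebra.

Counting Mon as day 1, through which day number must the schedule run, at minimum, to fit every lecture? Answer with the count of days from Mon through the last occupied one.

2 days

With at most 2 per day and 4 lectures, at least 2 days are needed.
2 works (last occupied day: Tue): for example Crypto=Mon; Statistics=Mon; Systems=Tue; Algebra=Tue.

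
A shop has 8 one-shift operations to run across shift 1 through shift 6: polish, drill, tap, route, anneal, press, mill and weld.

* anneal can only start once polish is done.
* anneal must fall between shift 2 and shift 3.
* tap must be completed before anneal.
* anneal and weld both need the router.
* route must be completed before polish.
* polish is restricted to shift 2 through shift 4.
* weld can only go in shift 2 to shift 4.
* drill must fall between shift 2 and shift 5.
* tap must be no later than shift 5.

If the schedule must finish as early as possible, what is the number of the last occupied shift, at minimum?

The precedence chain requires at least 3 distinct shifts.
3 works (last occupied shift: shift 3): for example polish -> shift 2; weld -> shift 2; press -> shift 1; route -> shift 1; tap -> shift 1; drill -> shift 2; anneal -> shift 3; mill -> shift 1.

shift 3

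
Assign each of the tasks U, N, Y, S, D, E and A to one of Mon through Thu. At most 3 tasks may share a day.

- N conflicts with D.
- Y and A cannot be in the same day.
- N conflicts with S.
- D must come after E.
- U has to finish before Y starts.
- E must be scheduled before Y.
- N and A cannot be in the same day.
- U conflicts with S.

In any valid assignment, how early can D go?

Precedence pushes D to at least Tue.
D at Tue is achievable: N=Mon, D=Tue, A=Wed, Y=Tue, E=Mon, S=Tue, U=Mon.

Tue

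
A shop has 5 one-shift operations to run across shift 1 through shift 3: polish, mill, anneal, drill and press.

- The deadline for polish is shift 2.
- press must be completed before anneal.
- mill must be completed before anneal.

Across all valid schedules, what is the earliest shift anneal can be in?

shift 2

Precedence pushes anneal to at least shift 2.
anneal at shift 2 is achievable: mill=shift 1; press=shift 1; drill=shift 1; anneal=shift 2; polish=shift 1.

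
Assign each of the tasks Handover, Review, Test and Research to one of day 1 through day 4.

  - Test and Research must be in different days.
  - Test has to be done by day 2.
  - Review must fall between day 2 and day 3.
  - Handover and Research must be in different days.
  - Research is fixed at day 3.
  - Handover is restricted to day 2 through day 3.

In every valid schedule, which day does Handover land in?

day 2

Handover's window is day 2–day 3.
Research is fixed at day 3, and Handover can't share a day with Research.
So Handover must be day 2.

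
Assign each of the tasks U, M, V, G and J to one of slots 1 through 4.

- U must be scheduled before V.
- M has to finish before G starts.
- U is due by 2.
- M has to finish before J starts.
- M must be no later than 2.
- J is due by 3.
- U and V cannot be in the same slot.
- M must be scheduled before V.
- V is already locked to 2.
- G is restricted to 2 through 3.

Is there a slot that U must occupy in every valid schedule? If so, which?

U's window is 1–2.
V is fixed at 2, and U can't share a slot with V.
So U must be 1.

1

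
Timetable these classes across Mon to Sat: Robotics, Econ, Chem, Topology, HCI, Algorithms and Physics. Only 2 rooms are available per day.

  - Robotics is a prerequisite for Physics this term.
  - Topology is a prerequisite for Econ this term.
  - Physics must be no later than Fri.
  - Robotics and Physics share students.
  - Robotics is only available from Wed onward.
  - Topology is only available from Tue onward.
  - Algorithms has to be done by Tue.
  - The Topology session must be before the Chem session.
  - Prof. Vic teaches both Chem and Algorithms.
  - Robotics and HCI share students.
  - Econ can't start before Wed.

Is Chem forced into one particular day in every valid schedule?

No

Chem can be Wed (e.g. Econ in Thu, Algorithms in Mon, Robotics in Wed, Physics in Thu, HCI in Mon, Topology in Tue, Chem in Wed) or Thu (e.g. Chem=Thu, Algorithms=Mon, Physics=Thu, Topology=Tue, Robotics=Wed, Econ=Wed, HCI=Mon).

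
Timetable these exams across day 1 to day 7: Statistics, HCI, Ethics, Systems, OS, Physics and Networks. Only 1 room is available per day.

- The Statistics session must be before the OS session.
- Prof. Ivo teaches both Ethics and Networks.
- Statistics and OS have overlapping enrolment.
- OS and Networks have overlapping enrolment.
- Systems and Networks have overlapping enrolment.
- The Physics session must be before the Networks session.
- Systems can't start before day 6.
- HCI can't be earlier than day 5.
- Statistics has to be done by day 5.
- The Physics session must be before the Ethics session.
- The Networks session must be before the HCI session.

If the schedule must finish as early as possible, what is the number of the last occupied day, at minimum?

The precedence chain requires at least 3 distinct days.
With at most 1 per day and 7 exams, at least 7 days are needed.
Systems can't be placed before day 6, so the schedule must run through at least day 6.
7 works (last occupied day: day 7): for example Ethics=day 4; Statistics=day 1; HCI=day 5; Physics=day 2; Systems=day 6; OS=day 7; Networks=day 3.

7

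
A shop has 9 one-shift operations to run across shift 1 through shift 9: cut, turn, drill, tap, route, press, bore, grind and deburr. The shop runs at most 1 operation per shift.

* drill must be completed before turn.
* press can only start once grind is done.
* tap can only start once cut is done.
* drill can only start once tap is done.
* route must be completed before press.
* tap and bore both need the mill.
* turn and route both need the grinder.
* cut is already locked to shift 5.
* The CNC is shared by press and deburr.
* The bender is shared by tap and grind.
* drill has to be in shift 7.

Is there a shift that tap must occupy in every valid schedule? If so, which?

shift 6

cut is fixed at shift 5 and must come before tap, so tap is at least shift 6.
drill is fixed at shift 7 and must come after tap, so tap is at most shift 6.
So tap must be shift 6.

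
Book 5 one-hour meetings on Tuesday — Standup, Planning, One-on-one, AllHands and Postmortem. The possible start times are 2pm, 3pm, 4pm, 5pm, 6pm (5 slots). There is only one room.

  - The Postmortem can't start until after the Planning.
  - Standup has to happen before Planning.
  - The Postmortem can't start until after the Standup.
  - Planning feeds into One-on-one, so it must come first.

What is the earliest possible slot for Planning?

3pm

Precedence pushes Planning to at least 3pm; downstream work caps Planning at 5pm.
Planning at 3pm is achievable: Standup -> 2pm; Planning -> 3pm; AllHands -> 6pm; Postmortem -> 4pm; One-on-one -> 5pm.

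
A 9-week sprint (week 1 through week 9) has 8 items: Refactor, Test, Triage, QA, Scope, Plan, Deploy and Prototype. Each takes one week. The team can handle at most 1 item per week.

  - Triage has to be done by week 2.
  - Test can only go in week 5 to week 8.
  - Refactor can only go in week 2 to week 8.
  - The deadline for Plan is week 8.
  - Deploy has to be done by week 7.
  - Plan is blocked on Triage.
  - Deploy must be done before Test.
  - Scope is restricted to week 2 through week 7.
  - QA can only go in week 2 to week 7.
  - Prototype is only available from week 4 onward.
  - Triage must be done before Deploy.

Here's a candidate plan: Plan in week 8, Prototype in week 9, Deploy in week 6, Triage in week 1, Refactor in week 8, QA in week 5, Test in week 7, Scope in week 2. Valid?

No. The team can handle at most 1 item per week is not satisfied.

Triage must be done before Deploy — holds.
Scope is restricted to week 2 through week 7 — holds.
QA can only go in week 2 to week 7 — holds.
Deploy must be done before Test — holds.
Test can only go in week 5 to week 8 — holds.
Prototype is only available from week 4 onward — holds.
Plan is blocked on Triage — holds.
Deploy has to be done by week 7 — holds.
Triage has to be done by week 2 — holds.
Refactor can only go in week 2 to week 8 — holds.
The deadline for Plan is week 8 — holds.
The team can handle at most 1 item per week — violated.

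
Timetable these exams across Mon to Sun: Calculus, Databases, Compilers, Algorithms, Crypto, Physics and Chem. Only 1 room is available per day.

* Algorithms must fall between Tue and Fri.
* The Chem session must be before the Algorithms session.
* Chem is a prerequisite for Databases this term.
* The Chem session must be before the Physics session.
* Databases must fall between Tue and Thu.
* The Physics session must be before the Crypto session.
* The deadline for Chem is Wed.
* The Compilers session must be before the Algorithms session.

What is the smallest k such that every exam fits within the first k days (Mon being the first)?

The precedence chain requires at least 3 distinct days.
With at most 1 per day and 7 exams, at least 7 days are needed.
7 works (last occupied day: Sun): for example Databases -> Tue, Chem -> Mon, Calculus -> Sun, Algorithms -> Thu, Physics -> Fri, Crypto -> Sat, Compilers -> Wed.

7 days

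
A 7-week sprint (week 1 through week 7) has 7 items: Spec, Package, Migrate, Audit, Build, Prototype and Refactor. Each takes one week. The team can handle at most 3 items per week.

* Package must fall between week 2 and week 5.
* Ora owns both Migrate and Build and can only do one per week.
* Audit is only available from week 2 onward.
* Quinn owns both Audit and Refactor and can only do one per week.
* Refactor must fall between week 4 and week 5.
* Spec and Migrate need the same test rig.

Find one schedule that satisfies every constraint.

Spec -> week 1; Package -> week 2; Prototype -> week 1; Audit -> week 2; Migrate -> week 2; Build -> week 1; Refactor -> week 4

Checking: Migrate(week 2) != Build(week 1); Audit(week 2) != Refactor(week 4); Spec(week 1) != Migrate(week 2); Audit=week 2 in [week 2,week 7]; Package=week 2 in [week 2,week 5]; Refactor=week 4 in [week 4,week 5]; max 3 per week (cap 3).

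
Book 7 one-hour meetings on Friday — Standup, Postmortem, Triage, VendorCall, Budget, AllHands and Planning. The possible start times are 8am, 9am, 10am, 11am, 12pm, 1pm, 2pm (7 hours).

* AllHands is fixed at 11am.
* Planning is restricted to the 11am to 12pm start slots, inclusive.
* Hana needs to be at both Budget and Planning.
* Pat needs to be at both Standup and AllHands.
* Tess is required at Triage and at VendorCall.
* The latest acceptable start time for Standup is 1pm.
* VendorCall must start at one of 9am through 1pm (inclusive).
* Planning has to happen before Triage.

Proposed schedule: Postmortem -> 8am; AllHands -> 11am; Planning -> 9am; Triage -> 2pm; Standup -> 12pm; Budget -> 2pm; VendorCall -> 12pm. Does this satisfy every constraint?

Planning has to happen before Triage — holds.
VendorCall must start at one of 9am through 1pm (inclusive) — holds.
Pat needs to be at both Standup and AllHands — holds.
The latest acceptable start time for Standup is 1pm — holds.
Planning is restricted to the 11am to 12pm start slots, inclusive — violated.
Hana needs to be at both Budget and Planning — holds.
Tess is required at Triage and at VendorCall — holds.
AllHands is fixed at 11am — holds.

Invalid. Planning is restricted to the 11am to 12pm start slots, inclusive.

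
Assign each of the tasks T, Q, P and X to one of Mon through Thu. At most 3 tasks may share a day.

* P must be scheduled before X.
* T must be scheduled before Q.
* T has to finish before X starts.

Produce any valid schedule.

P in Mon, X in Tue, T in Mon, Q in Tue

Checking: P(Mon) before X(Tue); T(Mon) before X(Tue); T(Mon) before Q(Tue); max 2 per day (cap 3).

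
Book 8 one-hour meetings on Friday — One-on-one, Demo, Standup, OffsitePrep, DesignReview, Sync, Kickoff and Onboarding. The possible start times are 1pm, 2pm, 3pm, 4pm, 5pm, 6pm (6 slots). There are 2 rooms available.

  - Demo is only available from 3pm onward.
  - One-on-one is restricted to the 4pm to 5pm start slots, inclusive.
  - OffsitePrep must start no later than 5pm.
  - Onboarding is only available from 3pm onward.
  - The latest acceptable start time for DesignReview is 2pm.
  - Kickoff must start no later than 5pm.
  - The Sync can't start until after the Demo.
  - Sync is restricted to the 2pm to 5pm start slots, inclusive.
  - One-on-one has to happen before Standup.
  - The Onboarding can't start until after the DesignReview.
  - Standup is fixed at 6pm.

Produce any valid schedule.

Onboarding in 3pm; Standup in 6pm; Sync in 4pm; OffsitePrep in 1pm; Kickoff in 2pm; DesignReview in 1pm; Demo in 3pm; One-on-one in 4pm

Checking: DesignReview(1pm) before Onboarding(3pm); One-on-one(4pm) before Standup(6pm); Demo(3pm) before Sync(4pm); Onboarding=3pm in [3pm,6pm]; DesignReview=1pm in [1pm,2pm]; Demo=3pm in [3pm,6pm]; Kickoff=2pm in [1pm,5pm]; OffsitePrep=1pm in [1pm,5pm]; Standup=6pm in [6pm,6pm]; One-on-one=4pm in [4pm,5pm]; Sync=4pm in [2pm,5pm]; max 2 per slot (cap 2).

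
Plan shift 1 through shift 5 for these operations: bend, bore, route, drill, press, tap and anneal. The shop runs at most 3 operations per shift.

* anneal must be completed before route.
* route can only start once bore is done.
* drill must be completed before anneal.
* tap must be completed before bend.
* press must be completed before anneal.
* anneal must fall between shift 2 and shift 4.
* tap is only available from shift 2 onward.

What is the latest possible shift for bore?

Downstream work caps bore at shift 4.
bore at shift 4 is achievable: press=shift 1, drill=shift 1, route=shift 5, tap=shift 2, bore=shift 4, bend=shift 3, anneal=shift 2.

shift 4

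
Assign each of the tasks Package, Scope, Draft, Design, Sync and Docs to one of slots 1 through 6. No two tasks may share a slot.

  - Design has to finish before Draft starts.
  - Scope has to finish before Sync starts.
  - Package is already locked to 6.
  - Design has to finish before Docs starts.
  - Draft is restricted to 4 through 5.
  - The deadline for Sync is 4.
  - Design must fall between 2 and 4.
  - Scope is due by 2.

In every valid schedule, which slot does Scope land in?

Scope's own window allows nothing later than 2.
So Scope is pinned to 1.

1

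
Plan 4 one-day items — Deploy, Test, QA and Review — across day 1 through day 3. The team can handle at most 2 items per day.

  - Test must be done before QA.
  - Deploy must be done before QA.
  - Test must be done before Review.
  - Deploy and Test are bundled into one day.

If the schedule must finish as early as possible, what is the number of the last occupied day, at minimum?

The precedence chain requires at least 2 distinct days.
With at most 2 per day and 4 tasks, at least 2 days are needed.
2 works (last occupied day: day 2): for example QA=day 2, Review=day 2, Test=day 1, Deploy=day 1.

day 2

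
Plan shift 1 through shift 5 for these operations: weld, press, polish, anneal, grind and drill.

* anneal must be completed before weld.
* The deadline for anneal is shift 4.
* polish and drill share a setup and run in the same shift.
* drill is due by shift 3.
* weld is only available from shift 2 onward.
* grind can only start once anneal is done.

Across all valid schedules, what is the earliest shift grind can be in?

Precedence pushes grind to at least shift 2.
grind at shift 2 is achievable: anneal=shift 1, press=shift 1, polish=shift 1, weld=shift 2, grind=shift 2, drill=shift 1.

shift 2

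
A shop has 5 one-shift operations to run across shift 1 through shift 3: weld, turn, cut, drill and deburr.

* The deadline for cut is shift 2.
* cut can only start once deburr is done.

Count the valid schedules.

27

Splitting on weld: it can be shift 1 (9), shift 2 (9), shift 3 (9). Listing each branch's schedules as (turn, cut, drill, deburr) by shift number:
weld=shift 1: (1,2,1,1) (1,2,2,1) (1,2,3,1) (2,2,1,1) (2,2,2,1) (2,2,3,1) (3,2,1,1) (3,2,2,1) (3,2,3,1) — 9.
weld=shift 2: (1,2,1,1) (1,2,2,1) (1,2,3,1) (2,2,1,1) (2,2,2,1) (2,2,3,1) (3,2,1,1) (3,2,2,1) (3,2,3,1) — 9.
weld=shift 3: (1,2,1,1) (1,2,2,1) (1,2,3,1) (2,2,1,1) (2,2,2,1) (2,2,3,1) (3,2,1,1) (3,2,2,1) (3,2,3,1) — 9.
Summing: 9 + 9 + 9 = 27.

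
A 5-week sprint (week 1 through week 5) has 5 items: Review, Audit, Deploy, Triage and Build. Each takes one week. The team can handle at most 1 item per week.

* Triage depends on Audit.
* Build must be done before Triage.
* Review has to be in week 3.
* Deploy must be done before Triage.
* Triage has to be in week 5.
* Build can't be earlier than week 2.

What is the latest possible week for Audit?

Downstream work caps Audit at week 4.
Audit at week 4 is achievable: Triage in week 5, Deploy in week 1, Build in week 2, Review in week 3, Audit in week 4.

week 4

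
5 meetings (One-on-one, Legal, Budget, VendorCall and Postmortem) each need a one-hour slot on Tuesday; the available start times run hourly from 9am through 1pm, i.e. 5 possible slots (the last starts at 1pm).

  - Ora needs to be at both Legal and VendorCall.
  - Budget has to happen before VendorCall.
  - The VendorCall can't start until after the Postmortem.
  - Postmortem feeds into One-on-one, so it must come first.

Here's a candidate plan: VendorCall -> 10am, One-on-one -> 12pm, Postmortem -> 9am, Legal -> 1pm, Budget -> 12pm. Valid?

Ora needs to be at both Legal and VendorCall — holds.
Budget has to happen before VendorCall — violated.
The VendorCall can't start until after the Postmortem — holds.
Postmortem feeds into One-on-one, so it must come first — holds.

No. Budget has to happen before VendorCall is not satisfied.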